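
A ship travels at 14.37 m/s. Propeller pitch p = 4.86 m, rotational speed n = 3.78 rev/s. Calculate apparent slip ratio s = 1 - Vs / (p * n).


Formula: s = 1 - Vs / (p * n)
Step 1 — p * n = 4.86 * 3.78 = 18.3708
Step 2 — Vs / (p*n) = 14.37 / 18.3708 = 0.78222 (6 d.p.)
Step 3 — s = 1 - 0.78222 = 0.21778

0.21778


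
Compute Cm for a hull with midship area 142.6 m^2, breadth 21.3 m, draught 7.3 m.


Formula: Cm = Am / (B * T)
Step 1 — B * T = 21.3 * 7.3 = 155.49 m^2
Step 2 — Cm = 142.6 / 155.49 ≈ 0.91710 (5 s.f.)

0.91710


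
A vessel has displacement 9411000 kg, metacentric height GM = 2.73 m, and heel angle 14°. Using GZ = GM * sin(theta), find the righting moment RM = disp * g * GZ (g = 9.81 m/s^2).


Formula: GZ = GM * sin(theta); RM = disp * g * GZ
Step 1 — GZ = 2.73 * sin(14°) = 2.73 * 0.241922 = 0.660447 m
Step 2 — RM = 9411000 * 9.81 * 0.660447 ≈ 60974000 N·m (5 s.f.)

60974000 N·m


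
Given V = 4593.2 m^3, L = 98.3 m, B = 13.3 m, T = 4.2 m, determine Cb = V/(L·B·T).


Formula: Cb = V / (L * B * T)
Step 1 — L * B * T = 98.3 * 13.3 * 4.2 = 5491.038 m^3
Step 2 — Cb = 4593.2 / 5491.038 ≈ 0.83649 (5 s.f.)

0.83649


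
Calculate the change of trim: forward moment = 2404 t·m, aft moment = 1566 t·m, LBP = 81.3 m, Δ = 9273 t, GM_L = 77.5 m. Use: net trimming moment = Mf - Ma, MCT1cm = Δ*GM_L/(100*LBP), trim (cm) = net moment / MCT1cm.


Formula: net trimming moment = Mf - Ma; MCT1cm = Δ*GM_L/(100*LBP); trim = net moment / MCT1cm
Step 1 — net trimming moment = 2404 - 1566 = 838 t·m
Step 2 — MCT1cm = 9273 * 77.5 / (100 * 81.3) = 88.3958 t·m/cm
Step 3 — trim = 838 / 88.3958 ≈ 9.4801 cm (5 s.f.)

9.4801 cm


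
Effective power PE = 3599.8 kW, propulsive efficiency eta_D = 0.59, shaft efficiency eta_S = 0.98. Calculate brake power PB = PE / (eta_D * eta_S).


Formula: PB = PE / (eta_D * eta_S)
Step 1 — combined efficiency = eta_D * eta_S = 0.59 * 0.98 = 0.5782
Step 2 — PB = 3599.8 / 0.5782 ≈ 6225.9 kW (5 s.f.)

6225.9 kW


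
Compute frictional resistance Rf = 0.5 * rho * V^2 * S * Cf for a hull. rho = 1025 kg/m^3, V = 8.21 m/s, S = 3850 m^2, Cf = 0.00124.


Formula: Rf = 0.5 * rho * V^2 * S * Cf
Step 1 — V^2 = 8.21^2 = 67.4041
Step 2 — 0.5 * rho * V^2 = 0.5 * 1025 * 67.4041 = 34544.60125
Step 3 — Rf = 34544.60125 * 3850 * 0.00124 ≈ 164920 N (5 s.f.)

164920 N


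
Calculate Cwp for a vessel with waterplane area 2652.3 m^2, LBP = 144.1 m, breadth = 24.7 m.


Formula: Cwp = Aw / (L * B)
Step 1 — L * B = 144.1 * 24.7 = 3559.27 m^2
Step 2 — Cwp = 2652.3 / 3559.27 ≈ 0.74518 (5 s.f.)

0.74518


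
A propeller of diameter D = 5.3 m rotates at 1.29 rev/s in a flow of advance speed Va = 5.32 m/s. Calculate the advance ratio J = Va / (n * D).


Formula: J = Va / (n * D)
Step 1 — n * D = 1.29 * 5.3 = 6.837
Step 2 — J = 5.32 / 6.837 ≈ 0.77812 (5 s.f.)

0.77812


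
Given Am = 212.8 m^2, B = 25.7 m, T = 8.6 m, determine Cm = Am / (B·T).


Formula: Cm = Am / (B * T)
Step 1 — B * T = 25.7 * 8.6 = 221.02 m^2
Step 2 — Cm = 212.8 / 221.02 ≈ 0.96281 (5 s.f.)

0.96281


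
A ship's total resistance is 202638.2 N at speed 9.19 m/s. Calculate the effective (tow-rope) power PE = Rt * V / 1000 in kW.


Formula: PE = Rt * V / 1000 (kW)
Step 1 — PE (W) = 202638.2 * 9.19 = 1862245.058 W
Step 2 — PE (kW) = 1862245.058 / 1000 ≈ 1862.2 kW (5 s.f.)

1862.2 kW


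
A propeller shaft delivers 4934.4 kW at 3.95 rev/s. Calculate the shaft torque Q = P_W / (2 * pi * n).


Formula: Q = P_W / (2 * pi * n)
Step 1 — P_W = 4934.4 kW * 1000 = 4934400.0 W
Step 2 — 2 * pi * n = 2 * pi * 3.95 = 24.818582
Step 3 — Q = 4934400.0 / 24.818582 ≈ 198820 N·m (5 s.f.)

198820 N·m


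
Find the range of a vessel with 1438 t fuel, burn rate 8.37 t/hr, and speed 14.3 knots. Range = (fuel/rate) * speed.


Formula: endurance = fuel / rate; range = endurance * speed
Step 1 — endurance = 1438 / 8.37 = 171.8041 hours
Step 2 — range = 171.8041 * 14.3 ≈ 2456.8 nautical miles (5 s.f.)

2456.8 NM


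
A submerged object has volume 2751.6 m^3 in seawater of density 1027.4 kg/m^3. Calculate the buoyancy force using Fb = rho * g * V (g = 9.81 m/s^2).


Formula: Fb = rho * g * V
Substituting: Fb = 1027.4 * 9.81 * 2751.6
Intermediate: 1027.4 * 9.81 = 10078.794
Result: Fb = 10078.794 * 2751.6 ≈ 27733000 N (5 s.f.)

27733000 N


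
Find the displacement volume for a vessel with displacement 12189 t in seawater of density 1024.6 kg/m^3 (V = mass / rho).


Formula: V = mass / rho
Step 1 — convert tonnes to kg: 12189 t * 1000 = 12189000 kg
Step 2 — V = 12189000 / 1024.6 ≈ 11896 m^3 (5 s.f.)

11896 m^3


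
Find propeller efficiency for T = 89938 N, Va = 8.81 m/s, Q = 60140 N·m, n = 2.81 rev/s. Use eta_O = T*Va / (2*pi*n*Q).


Formula: eta = T * Va / (2 * pi * n * Q)
Step 1 — numerator = T * Va = 89938 * 8.81 = 792353.78
Step 2 — 2 * pi * n = 2 * pi * 2.81 = 17.655751
Step 3 — denominator = 17.655751 * 60140 = 1061816.87
Step 4 — eta = 792353.78 / 1061816.87 ≈ 0.74622 (5 s.f.)

0.74622


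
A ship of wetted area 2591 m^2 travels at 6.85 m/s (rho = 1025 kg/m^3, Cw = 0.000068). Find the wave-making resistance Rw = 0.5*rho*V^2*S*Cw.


Formula: Rw = 0.5 * rho * V^2 * S * Cw
Step 1 — V^2 = 6.85^2 = 46.9225
Step 2 — 0.5 * rho * V^2 = 0.5 * 1025 * 46.9225 = 24047.78125
Step 3 — Rw = 24047.78125 * 2591 * 0.000068 ≈ 4236.9 N (5 s.f.)

4236.9 N


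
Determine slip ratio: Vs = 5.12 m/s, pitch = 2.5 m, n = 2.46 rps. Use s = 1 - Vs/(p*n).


Formula: s = 1 - Vs / (p * n)
Step 1 — p * n = 2.5 * 2.46 = 6.15
Step 2 — Vs / (p*n) = 5.12 / 6.15 = 0.83252 (6 d.p.)
Step 3 — s = 1 - 0.83252 = 0.16748

0.16748


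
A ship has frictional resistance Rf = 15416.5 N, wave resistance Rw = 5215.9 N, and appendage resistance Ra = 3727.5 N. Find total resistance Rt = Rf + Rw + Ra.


Formula: Rt = Rf + Rw + Ra
Substituting: Rt = 15416.5 + 5215.9 + 3727.5
Result: Rt = 24359.9 N

24359.9 N


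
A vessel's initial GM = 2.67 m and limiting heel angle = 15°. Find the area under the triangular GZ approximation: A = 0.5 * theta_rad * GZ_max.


Formula: GZ_max = GM * sin(theta); Area = 0.5 * theta_rad * GZ_max
Step 1 — GZ_max = 2.67 * sin(15°) = 2.67 * 0.258819 = 0.691047 m
Step 2 — theta_rad = 15 * pi/180 = 0.261799 rad
Step 3 — Area = 0.5 * 0.261799 * 0.691047 ≈ 0.090458 m·rad (5 s.f.)

0.090458 m·rad


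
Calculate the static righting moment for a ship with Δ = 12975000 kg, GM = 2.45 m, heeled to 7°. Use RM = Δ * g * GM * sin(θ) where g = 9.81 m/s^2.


Formula: GZ = GM * sin(theta); RM = disp * g * GZ
Step 1 — GZ = 2.45 * sin(7°) = 2.45 * 0.121869 = 0.298579 m
Step 2 — RM = 12975000 * 9.81 * 0.298579 ≈ 38005000 N·m (5 s.f.)

38005000 N·m


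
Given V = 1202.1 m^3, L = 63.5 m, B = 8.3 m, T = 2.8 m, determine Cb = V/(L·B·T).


Formula: Cb = V / (L * B * T)
Step 1 — L * B * T = 63.5 * 8.3 * 2.8 = 1475.74 m^3
Step 2 — Cb = 1202.1 / 1475.74 ≈ 0.81457 (5 s.f.)

0.81457


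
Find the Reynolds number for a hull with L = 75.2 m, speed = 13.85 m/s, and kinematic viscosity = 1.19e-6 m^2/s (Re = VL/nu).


Formula: Re = V * L / nu
Step 1 — V * L = 13.85 * 75.2 = 1041.52 m^2/s
Step 2 — Re = 1041.52 / 1.19e-6 = 8.75e+08

8.75e+08


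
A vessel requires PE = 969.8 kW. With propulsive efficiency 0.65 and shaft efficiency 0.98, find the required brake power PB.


Formula: PB = PE / (eta_D * eta_S)
Step 1 — combined efficiency = eta_D * eta_S = 0.65 * 0.98 = 0.637
Step 2 — PB = 969.8 / 0.637 ≈ 1522.4 kW (5 s.f.)

1522.4 kW


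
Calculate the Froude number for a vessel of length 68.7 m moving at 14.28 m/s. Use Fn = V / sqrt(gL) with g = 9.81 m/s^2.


Formula: Fn = V / sqrt(g * L)
Step 1 — g * L = 9.81 * 68.7 = 673.947
Step 2 — sqrt(g * L) = sqrt(673.947) = 25.960489
Step 3 — Fn = 14.28 / 25.960489 ≈ 0.55007 (5 s.f.)

0.55007


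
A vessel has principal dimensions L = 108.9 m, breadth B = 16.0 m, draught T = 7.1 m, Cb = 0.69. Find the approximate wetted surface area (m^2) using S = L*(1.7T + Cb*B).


Formula: S = 1.7*L*T + V/T with V = Cb*L*B*T, i.e. S = L * (1.7*T + Cb*B)
Step 1 — 1.7*T = 1.7 * 7.1 = 12.07 m
Step 2 — Cb*B = 0.69 * 16.0 = 11.04 m
Step 3 — 1.7*T + Cb*B = 12.07 + 11.04 = 23.11 m
Step 4 — S = 108.9 * 23.11 ≈ 2516.7 m^2 (5 s.f.)

2516.7 m^2


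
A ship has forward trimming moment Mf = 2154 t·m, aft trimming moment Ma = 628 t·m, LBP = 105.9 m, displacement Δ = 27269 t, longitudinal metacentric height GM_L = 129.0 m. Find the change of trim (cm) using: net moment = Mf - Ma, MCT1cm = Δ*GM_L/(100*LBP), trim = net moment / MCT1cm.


Formula: net trimming moment = Mf - Ma; MCT1cm = Δ*GM_L/(100*LBP); trim = net moment / MCT1cm
Step 1 — net trimming moment = 2154 - 628 = 1526 t·m
Step 2 — MCT1cm = 27269 * 129.0 / (100 * 105.9) = 332.172 t·m/cm
Step 3 — trim = 1526 / 332.172 ≈ 4.5940 cm (5 s.f.)

4.5940 cm


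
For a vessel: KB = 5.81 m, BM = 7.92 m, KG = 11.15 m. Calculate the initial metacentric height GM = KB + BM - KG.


Formula: GM = KB + BM - KG
Step 1 — KM = KB + BM = 5.81 + 7.92 = 13.73 m
Step 2 — GM = KM - KG = 13.73 - 11.15 = 2.58 m

2.58 m


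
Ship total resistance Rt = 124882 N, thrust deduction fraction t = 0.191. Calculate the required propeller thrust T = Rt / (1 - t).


Formula: T = Rt / (1 - t)
Step 1 — (1 - t) = 1 - 0.191 = 0.809
Step 2 — T = 124882 / 0.809 ≈ 154370 N (5 s.f.)

154370 N


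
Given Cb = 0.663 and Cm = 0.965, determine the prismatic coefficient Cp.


Formula: Cp = Cb / Cm
Substituting: Cp = 0.663 / 0.965
Result: Cp ≈ 0.68705 (5 s.f.)

0.68705


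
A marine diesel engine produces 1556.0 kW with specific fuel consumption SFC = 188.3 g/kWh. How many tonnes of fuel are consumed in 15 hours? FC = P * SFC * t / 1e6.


Formula: FC (tonnes) = P * SFC * t / 1,000,000
Step 1 — P * SFC * t = 1556.0 * 188.3 * 15 = 4394922.0 g
Step 2 — FC (tonnes) = 4394922.0 / 1,000,000 ≈ 4.3949 tonnes (5 s.f.)

4.3949 tonnes


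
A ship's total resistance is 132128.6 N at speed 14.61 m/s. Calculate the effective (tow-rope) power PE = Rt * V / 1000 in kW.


Formula: PE = Rt * V / 1000 (kW)
Step 1 — PE (W) = 132128.6 * 14.61 = 1930398.846 W
Step 2 — PE (kW) = 1930398.846 / 1000 ≈ 1930.4 kW (5 s.f.)

1930.4 kW


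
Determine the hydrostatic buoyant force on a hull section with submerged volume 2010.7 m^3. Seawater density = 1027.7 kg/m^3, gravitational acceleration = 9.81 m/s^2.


Formula: Fb = rho * g * V
Substituting: Fb = 1027.7 * 9.81 * 2010.7
Intermediate: 1027.7 * 9.81 = 10081.737
Result: Fb = 10081.737 * 2010.7 ≈ 20271000 N (5 s.f.)

20271000 N


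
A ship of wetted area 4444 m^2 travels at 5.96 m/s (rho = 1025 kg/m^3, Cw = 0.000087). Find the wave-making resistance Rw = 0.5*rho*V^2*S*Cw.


Formula: Rw = 0.5 * rho * V^2 * S * Cw
Step 1 — V^2 = 5.96^2 = 35.5216
Step 2 — 0.5 * rho * V^2 = 0.5 * 1025 * 35.5216 = 18204.82
Step 3 — Rw = 18204.82 * 4444 * 0.000087 ≈ 7038.5 N (5 s.f.)

7038.5 N


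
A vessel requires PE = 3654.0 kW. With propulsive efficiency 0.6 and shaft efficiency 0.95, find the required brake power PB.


Formula: PB = PE / (eta_D * eta_S)
Step 1 — combined efficiency = eta_D * eta_S = 0.6 * 0.95 = 0.57
Step 2 — PB = 3654.0 / 0.57 ≈ 6410.5 kW (5 s.f.)

6410.5 kW


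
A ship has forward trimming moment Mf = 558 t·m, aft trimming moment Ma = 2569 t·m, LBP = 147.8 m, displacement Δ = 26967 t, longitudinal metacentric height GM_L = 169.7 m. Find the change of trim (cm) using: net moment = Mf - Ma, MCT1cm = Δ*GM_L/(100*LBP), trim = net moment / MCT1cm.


Formula: net trimming moment = Mf - Ma; MCT1cm = Δ*GM_L/(100*LBP); trim = net moment / MCT1cm
Step 1 — net trimming moment = 558 - 2569 = -2011 t·m
Step 2 — MCT1cm = 26967 * 169.7 / (100 * 147.8) = 309.6279 t·m/cm
Step 3 — trim = -2011 / 309.6279 ≈ -6.4949 cm (5 s.f.)

-6.4949 cm


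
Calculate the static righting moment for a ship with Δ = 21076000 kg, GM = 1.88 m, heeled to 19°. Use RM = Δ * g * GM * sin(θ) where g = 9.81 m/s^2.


Formula: GZ = GM * sin(theta); RM = disp * g * GZ
Step 1 — GZ = 1.88 * sin(19°) = 1.88 * 0.325568 = 0.612068 m
Step 2 — RM = 21076000 * 9.81 * 0.612068 ≈ 126550000 N·m (5 s.f.)

126550000 N·m


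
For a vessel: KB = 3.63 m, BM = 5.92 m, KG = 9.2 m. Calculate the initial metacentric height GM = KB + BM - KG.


Formula: GM = KB + BM - KG
Step 1 — KM = KB + BM = 3.63 + 5.92 = 9.55 m
Step 2 — GM = KM - KG = 9.55 - 9.2 = 0.35 m

0.35 m


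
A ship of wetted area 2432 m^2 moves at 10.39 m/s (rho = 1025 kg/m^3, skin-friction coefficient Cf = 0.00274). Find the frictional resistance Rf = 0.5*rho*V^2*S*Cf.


Formula: Rf = 0.5 * rho * V^2 * S * Cf
Step 1 — V^2 = 10.39^2 = 107.9521
Step 2 — 0.5 * rho * V^2 = 0.5 * 1025 * 107.9521 = 55325.45125
Step 3 — Rf = 55325.45125 * 2432 * 0.00274 ≈ 368670 N (5 s.f.)

368670 N


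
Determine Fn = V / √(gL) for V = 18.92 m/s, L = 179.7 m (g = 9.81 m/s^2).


Formula: Fn = V / sqrt(g * L)
Step 1 — g * L = 9.81 * 179.7 = 1762.857
Step 2 — sqrt(g * L) = sqrt(1762.857) = 41.986391
Step 3 — Fn = 18.92 / 41.986391 ≈ 0.45062 (5 s.f.)

0.45062


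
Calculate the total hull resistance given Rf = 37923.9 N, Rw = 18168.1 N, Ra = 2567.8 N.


Formula: Rt = Rf + Rw + Ra
Substituting: Rt = 37923.9 + 18168.1 + 2567.8
Result: Rt = 58659.8 N

58659.8 N


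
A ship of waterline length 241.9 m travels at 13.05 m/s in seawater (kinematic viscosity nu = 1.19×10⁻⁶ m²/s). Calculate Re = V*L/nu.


Formula: Re = V * L / nu
Step 1 — V * L = 13.05 * 241.9 = 3156.795 m^2/s
Step 2 — Re = 3156.795 / 1.19e-6 = 2.65e+09

2.65e+09


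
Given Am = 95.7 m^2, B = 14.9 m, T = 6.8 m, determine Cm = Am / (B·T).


Formula: Cm = Am / (B * T)
Step 1 — B * T = 14.9 * 6.8 = 101.32 m^2
Step 2 — Cm = 95.7 / 101.32 ≈ 0.94453 (5 s.f.)

0.94453


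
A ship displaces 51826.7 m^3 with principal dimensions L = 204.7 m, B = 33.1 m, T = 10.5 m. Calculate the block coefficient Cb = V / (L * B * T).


Formula: Cb = V / (L * B * T)
Step 1 — L * B * T = 204.7 * 33.1 * 10.5 = 71143.485 m^3
Step 2 — Cb = 51826.7 / 71143.485 ≈ 0.72848 (5 s.f.)

0.72848


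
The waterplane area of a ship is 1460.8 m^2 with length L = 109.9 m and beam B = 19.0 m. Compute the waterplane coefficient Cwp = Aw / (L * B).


Formula: Cwp = Aw / (L * B)
Step 1 — L * B = 109.9 * 19.0 = 2088.1 m^2
Step 2 — Cwp = 1460.8 / 2088.1 ≈ 0.69958 (5 s.f.)

0.69958


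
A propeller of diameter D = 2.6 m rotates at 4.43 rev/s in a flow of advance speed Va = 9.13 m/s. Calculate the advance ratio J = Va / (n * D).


Formula: J = Va / (n * D)
Step 1 — n * D = 4.43 * 2.6 = 11.518
Step 2 — J = 9.13 / 11.518 ≈ 0.79267 (5 s.f.)

0.79267


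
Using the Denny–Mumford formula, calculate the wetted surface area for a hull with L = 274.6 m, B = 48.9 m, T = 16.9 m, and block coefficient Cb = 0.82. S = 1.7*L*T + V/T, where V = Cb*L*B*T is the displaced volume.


Formula: S = 1.7*L*T + V/T with V = Cb*L*B*T, i.e. S = L * (1.7*T + Cb*B)
Step 1 — 1.7*T = 1.7 * 16.9 = 28.73 m
Step 2 — Cb*B = 0.82 * 48.9 = 40.098 m
Step 3 — 1.7*T + Cb*B = 28.73 + 40.098 = 68.828 m
Step 4 — S = 274.6 * 68.828 ≈ 18900 m^2 (5 s.f.)

18900 m^2


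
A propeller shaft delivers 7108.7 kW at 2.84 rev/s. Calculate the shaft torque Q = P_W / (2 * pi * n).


Formula: Q = P_W / (2 * pi * n)
Step 1 — P_W = 7108.7 kW * 1000 = 7108700.0 W
Step 2 — 2 * pi * n = 2 * pi * 2.84 = 17.844246
Step 3 — Q = 7108700.0 / 17.844246 ≈ 398370 N·m (5 s.f.)

398370 N·m


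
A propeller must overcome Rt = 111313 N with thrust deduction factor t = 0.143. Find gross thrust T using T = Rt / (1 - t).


Formula: T = Rt / (1 - t)
Step 1 — (1 - t) = 1 - 0.143 = 0.857
Step 2 — T = 111313 / 0.857 ≈ 129890 N (5 s.f.)

129890 N


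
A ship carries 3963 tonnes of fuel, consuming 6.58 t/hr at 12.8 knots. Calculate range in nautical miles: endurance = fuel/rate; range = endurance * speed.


Formula: endurance = fuel / rate; range = endurance * speed
Step 1 — endurance = 3963 / 6.58 = 602.2796 hours
Step 2 — range = 602.2796 * 12.8 ≈ 7709.2 nautical miles (5 s.f.)

7709.2 NM


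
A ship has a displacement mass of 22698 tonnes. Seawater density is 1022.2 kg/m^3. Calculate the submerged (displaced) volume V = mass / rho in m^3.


Formula: V = mass / rho
Step 1 — convert tonnes to kg: 22698 t * 1000 = 22698000 kg
Step 2 — V = 22698000 / 1022.2 ≈ 22205 m^3 (5 s.f.)

22205 m^3


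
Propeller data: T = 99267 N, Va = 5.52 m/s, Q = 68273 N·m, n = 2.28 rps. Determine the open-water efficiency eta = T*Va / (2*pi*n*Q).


Formula: eta = T * Va / (2 * pi * n * Q)
Step 1 — numerator = T * Va = 99267 * 5.52 = 547953.84
Step 2 — 2 * pi * n = 2 * pi * 2.28 = 14.325663
Step 3 — denominator = 14.325663 * 68273 = 978055.99
Step 4 — eta = 547953.84 / 978055.99 ≈ 0.56025 (5 s.f.)

0.56025


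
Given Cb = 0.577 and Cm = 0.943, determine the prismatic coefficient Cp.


Formula: Cp = Cb / Cm
Substituting: Cp = 0.577 / 0.943
Result: Cp ≈ 0.61188 (5 s.f.)

0.61188


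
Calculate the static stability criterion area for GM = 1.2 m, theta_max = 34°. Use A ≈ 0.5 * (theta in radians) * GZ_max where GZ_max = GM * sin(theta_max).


Formula: GZ_max = GM * sin(theta); Area = 0.5 * theta_rad * GZ_max
Step 1 — GZ_max = 1.2 * sin(34°) = 1.2 * 0.559193 = 0.671032 m
Step 2 — theta_rad = 34 * pi/180 = 0.593412 rad
Step 3 — Area = 0.5 * 0.593412 * 0.671032 ≈ 0.19910 m·rad (5 s.f.)

0.19910 m·rad


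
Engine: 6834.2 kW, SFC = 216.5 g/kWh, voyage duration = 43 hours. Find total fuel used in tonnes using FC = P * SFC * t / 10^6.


Formula: FC (tonnes) = P * SFC * t / 1,000,000
Step 1 — P * SFC * t = 6834.2 * 216.5 * 43 = 63622984.9 g
Step 2 — FC (tonnes) = 63622984.9 / 1,000,000 ≈ 63.623 tonnes (5 s.f.)

63.623 tonnes


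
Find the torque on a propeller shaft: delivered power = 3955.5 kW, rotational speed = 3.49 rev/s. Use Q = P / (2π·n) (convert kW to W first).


Formula: Q = P_W / (2 * pi * n)
Step 1 — P_W = 3955.5 kW * 1000 = 3955500.0 W
Step 2 — 2 * pi * n = 2 * pi * 3.49 = 21.928317
Step 3 — Q = 3955500.0 / 21.928317 ≈ 180380 N·m (5 s.f.)

180380 N·m


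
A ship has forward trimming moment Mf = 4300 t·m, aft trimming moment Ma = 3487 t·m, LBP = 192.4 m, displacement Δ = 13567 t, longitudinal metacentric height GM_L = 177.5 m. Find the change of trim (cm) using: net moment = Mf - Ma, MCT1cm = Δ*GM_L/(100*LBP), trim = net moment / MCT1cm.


Formula: net trimming moment = Mf - Ma; MCT1cm = Δ*GM_L/(100*LBP); trim = net moment / MCT1cm
Step 1 — net trimming moment = 4300 - 3487 = 813 t·m
Step 2 — MCT1cm = 13567 * 177.5 / (100 * 192.4) = 125.1633 t·m/cm
Step 3 — trim = 813 / 125.1633 ≈ 6.4955 cm (5 s.f.)

6.4955 cm


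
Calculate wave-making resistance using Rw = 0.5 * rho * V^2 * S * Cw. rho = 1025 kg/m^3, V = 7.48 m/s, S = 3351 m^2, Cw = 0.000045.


Formula: Rw = 0.5 * rho * V^2 * S * Cw
Step 1 — V^2 = 7.48^2 = 55.9504
Step 2 — 0.5 * rho * V^2 = 0.5 * 1025 * 55.9504 = 28674.58
Step 3 — Rw = 28674.58 * 3351 * 0.000045 ≈ 4324.0 N (5 s.f.)

4324.0 N


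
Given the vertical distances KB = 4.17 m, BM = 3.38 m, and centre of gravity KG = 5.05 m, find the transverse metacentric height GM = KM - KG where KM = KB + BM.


Formula: GM = KB + BM - KG
Step 1 — KM = KB + BM = 4.17 + 3.38 = 7.55 m
Step 2 — GM = KM - KG = 7.55 - 5.05 = 2.5 m

2.5 m


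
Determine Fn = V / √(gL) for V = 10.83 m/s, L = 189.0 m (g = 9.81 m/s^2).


Formula: Fn = V / sqrt(g * L)
Step 1 — g * L = 9.81 * 189.0 = 1854.09
Step 2 — sqrt(g * L) = sqrt(1854.09) = 43.059145
Step 3 — Fn = 10.83 / 43.059145 ≈ 0.25151 (5 s.f.)

0.25151


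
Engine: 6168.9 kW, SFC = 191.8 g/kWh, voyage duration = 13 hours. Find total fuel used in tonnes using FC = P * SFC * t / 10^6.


Formula: FC (tonnes) = P * SFC * t / 1,000,000
Step 1 — P * SFC * t = 6168.9 * 191.8 * 13 = 15381535.26 g
Step 2 — FC (tonnes) = 15381535.26 / 1,000,000 ≈ 15.382 tonnes (5 s.f.)

15.382 tonnes


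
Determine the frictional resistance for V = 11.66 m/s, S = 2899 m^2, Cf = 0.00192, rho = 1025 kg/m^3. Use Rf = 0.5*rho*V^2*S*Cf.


Formula: Rf = 0.5 * rho * V^2 * S * Cf
Step 1 — V^2 = 11.66^2 = 135.9556
Step 2 — 0.5 * rho * V^2 = 0.5 * 1025 * 135.9556 = 69677.245
Step 3 — Rf = 69677.245 * 2899 * 0.00192 ≈ 387830 N (5 s.f.)

387830 N


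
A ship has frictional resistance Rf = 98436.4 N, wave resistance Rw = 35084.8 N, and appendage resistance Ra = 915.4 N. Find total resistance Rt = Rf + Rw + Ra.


Formula: Rt = Rf + Rw + Ra
Substituting: Rt = 98436.4 + 35084.8 + 915.4
Result: Rt = 134436.6 N

134436.6 N


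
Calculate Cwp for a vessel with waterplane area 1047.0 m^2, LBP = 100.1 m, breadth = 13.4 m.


Formula: Cwp = Aw / (L * B)
Step 1 — L * B = 100.1 * 13.4 = 1341.34 m^2
Step 2 — Cwp = 1047.0 / 1341.34 ≈ 0.78056 (5 s.f.)

0.78056


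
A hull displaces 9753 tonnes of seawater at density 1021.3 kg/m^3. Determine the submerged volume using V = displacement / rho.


Formula: V = mass / rho
Step 1 — convert tonnes to kg: 9753 t * 1000 = 9753000 kg
Step 2 — V = 9753000 / 1021.3 ≈ 9549.6 m^3 (5 s.f.)

9549.6 m^3


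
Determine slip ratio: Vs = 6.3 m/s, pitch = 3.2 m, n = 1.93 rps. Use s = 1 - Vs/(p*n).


Formula: s = 1 - Vs / (p * n)
Step 1 — p * n = 3.2 * 1.93 = 6.176
Step 2 — Vs / (p*n) = 6.3 / 6.176 = 1.020078 (6 d.p.)
Step 3 — s = 1 - 1.020078 = -0.020078

-0.020078


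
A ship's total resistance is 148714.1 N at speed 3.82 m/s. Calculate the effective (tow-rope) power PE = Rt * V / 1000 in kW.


Formula: PE = Rt * V / 1000 (kW)
Step 1 — PE (W) = 148714.1 * 3.82 = 568087.862 W
Step 2 — PE (kW) = 568087.862 / 1000 ≈ 568.09 kW (5 s.f.)

568.09 kW


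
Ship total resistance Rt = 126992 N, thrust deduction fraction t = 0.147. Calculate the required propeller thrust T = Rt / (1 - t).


Formula: T = Rt / (1 - t)
Step 1 — (1 - t) = 1 - 0.147 = 0.853
Step 2 — T = 126992 / 0.853 ≈ 148880 N (5 s.f.)

148880 N


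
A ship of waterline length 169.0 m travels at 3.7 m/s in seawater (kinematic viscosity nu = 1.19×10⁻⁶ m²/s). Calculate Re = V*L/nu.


Formula: Re = V * L / nu
Step 1 — V * L = 3.7 * 169.0 = 625.3 m^2/s
Step 2 — Re = 625.3 / 1.19e-6 = 5.25e+08

5.25e+08


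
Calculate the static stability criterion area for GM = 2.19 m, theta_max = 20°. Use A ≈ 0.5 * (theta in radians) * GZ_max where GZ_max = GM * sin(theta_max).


Formula: GZ_max = GM * sin(theta); Area = 0.5 * theta_rad * GZ_max
Step 1 — GZ_max = 2.19 * sin(20°) = 2.19 * 0.34202 = 0.749024 m
Step 2 — theta_rad = 20 * pi/180 = 0.349066 rad
Step 3 — Area = 0.5 * 0.349066 * 0.749024 ≈ 0.13073 m·rad (5 s.f.)

0.13073 m·rad


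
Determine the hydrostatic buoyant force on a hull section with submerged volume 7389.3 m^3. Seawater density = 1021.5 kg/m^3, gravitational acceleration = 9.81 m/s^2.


Formula: Fb = rho * g * V
Substituting: Fb = 1021.5 * 9.81 * 7389.3
Intermediate: 1021.5 * 9.81 = 10020.915
Result: Fb = 10020.915 * 7389.3 ≈ 74048000 N (5 s.f.)

74048000 N


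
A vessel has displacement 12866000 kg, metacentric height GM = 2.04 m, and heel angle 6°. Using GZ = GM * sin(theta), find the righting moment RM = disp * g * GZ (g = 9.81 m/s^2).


Formula: GZ = GM * sin(theta); RM = disp * g * GZ
Step 1 — GZ = 2.04 * sin(6°) = 2.04 * 0.104528 = 0.213237 m
Step 2 — RM = 12866000 * 9.81 * 0.213237 ≈ 26914000 N·m (5 s.f.)

26914000 N·m


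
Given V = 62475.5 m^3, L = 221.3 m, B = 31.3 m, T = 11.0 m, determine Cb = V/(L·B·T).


Formula: Cb = V / (L * B * T)
Step 1 — L * B * T = 221.3 * 31.3 * 11.0 = 76193.59 m^3
Step 2 — Cb = 62475.5 / 76193.59 ≈ 0.81996 (5 s.f.)

0.81996


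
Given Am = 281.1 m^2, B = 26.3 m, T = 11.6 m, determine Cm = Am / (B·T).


Formula: Cm = Am / (B * T)
Step 1 — B * T = 26.3 * 11.6 = 305.08 m^2
Step 2 — Cm = 281.1 / 305.08 ≈ 0.92140 (5 s.f.)

0.92140


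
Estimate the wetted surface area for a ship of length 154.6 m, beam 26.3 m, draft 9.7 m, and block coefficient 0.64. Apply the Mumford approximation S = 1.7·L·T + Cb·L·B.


Formula: S = 1.7*L*T + V/T with V = Cb*L*B*T, i.e. S = L * (1.7*T + Cb*B)
Step 1 — 1.7*T = 1.7 * 9.7 = 16.49 m
Step 2 — Cb*B = 0.64 * 26.3 = 16.832 m
Step 3 — 1.7*T + Cb*B = 16.49 + 16.832 = 33.322 m
Step 4 — S = 154.6 * 33.322 ≈ 5151.6 m^2 (5 s.f.)

5151.6 m^2


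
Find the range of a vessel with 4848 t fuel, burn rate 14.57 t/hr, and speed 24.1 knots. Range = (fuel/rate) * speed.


Formula: endurance = fuel / rate; range = endurance * speed
Step 1 — endurance = 4848 / 14.57 = 332.7385 hours
Step 2 — range = 332.7385 * 24.1 ≈ 8019.0 nautical miles (5 s.f.)

8019.0 NM


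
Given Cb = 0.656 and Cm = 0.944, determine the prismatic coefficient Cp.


Formula: Cp = Cb / Cm
Substituting: Cp = 0.656 / 0.944
Result: Cp ≈ 0.69492 (5 s.f.)

0.69492


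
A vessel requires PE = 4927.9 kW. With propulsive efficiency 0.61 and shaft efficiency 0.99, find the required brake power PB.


Formula: PB = PE / (eta_D * eta_S)
Step 1 — combined efficiency = eta_D * eta_S = 0.61 * 0.99 = 0.6039
Step 2 — PB = 4927.9 / 0.6039 ≈ 8160.1 kW (5 s.f.)

8160.1 kW


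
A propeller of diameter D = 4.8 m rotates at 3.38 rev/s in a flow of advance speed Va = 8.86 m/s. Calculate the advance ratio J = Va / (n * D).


Formula: J = Va / (n * D)
Step 1 — n * D = 3.38 * 4.8 = 16.224
Step 2 — J = 8.86 / 16.224 ≈ 0.54610 (5 s.f.)

0.54610


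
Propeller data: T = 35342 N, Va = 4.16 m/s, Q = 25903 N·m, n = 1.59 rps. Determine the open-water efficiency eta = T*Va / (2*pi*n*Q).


Formula: eta = T * Va / (2 * pi * n * Q)
Step 1 — numerator = T * Va = 35342 * 4.16 = 147022.72
Step 2 — 2 * pi * n = 2 * pi * 1.59 = 9.990265
Step 3 — denominator = 9.990265 * 25903 = 258777.83
Step 4 — eta = 147022.72 / 258777.83 ≈ 0.56814 (5 s.f.)

0.56814


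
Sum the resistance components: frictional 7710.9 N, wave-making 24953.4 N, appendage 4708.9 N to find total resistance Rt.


Formula: Rt = Rf + Rw + Ra
Substituting: Rt = 7710.9 + 24953.4 + 4708.9
Result: Rt = 37373.2 N

37373.2 N


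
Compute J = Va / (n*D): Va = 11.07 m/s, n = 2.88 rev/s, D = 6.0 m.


Formula: J = Va / (n * D)
Step 1 — n * D = 2.88 * 6.0 = 17.28
Step 2 — J = 11.07 / 17.28 ≈ 0.64062 (5 s.f.)

0.64062


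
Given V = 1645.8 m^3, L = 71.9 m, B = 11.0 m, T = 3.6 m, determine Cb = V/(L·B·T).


Formula: Cb = V / (L * B * T)
Step 1 — L * B * T = 71.9 * 11.0 * 3.6 = 2847.24 m^3
Step 2 — Cb = 1645.8 / 2847.24 ≈ 0.57803 (5 s.f.)

0.57803


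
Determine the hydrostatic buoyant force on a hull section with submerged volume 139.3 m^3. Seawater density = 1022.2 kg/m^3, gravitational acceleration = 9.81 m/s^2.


Formula: Fb = rho * g * V
Substituting: Fb = 1022.2 * 9.81 * 139.3
Intermediate: 1022.2 * 9.81 = 10027.782
Result: Fb = 10027.782 * 139.3 ≈ 1396900 N (5 s.f.)

1396900 N


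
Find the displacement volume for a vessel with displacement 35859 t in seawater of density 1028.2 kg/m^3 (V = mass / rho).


Formula: V = mass / rho
Step 1 — convert tonnes to kg: 35859 t * 1000 = 35859000 kg
Step 2 — V = 35859000 / 1028.2 ≈ 34876 m^3 (5 s.f.)

34876 m^3


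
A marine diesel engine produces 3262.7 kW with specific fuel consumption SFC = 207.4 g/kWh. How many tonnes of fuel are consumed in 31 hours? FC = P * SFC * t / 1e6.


Formula: FC (tonnes) = P * SFC * t / 1,000,000
Step 1 — P * SFC * t = 3262.7 * 207.4 * 31 = 20977203.38 g
Step 2 — FC (tonnes) = 20977203.38 / 1,000,000 ≈ 20.977 tonnes (5 s.f.)

20.977 tonnes


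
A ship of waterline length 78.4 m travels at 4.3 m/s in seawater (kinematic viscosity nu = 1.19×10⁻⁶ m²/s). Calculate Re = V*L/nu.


Formula: Re = V * L / nu
Step 1 — V * L = 4.3 * 78.4 = 337.12 m^2/s
Step 2 — Re = 337.12 / 1.19e-6 = 2.83e+08

2.83e+08


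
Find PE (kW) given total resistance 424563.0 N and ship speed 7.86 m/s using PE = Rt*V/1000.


Formula: PE = Rt * V / 1000 (kW)
Step 1 — PE (W) = 424563.0 * 7.86 = 3337065.18 W
Step 2 — PE (kW) = 3337065.18 / 1000 ≈ 3337.1 kW (5 s.f.)

3337.1 kW


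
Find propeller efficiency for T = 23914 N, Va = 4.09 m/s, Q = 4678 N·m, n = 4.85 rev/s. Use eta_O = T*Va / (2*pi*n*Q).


Formula: eta = T * Va / (2 * pi * n * Q)
Step 1 — numerator = T * Va = 23914 * 4.09 = 97808.26
Step 2 — 2 * pi * n = 2 * pi * 4.85 = 30.473449
Step 3 — denominator = 30.473449 * 4678 = 142554.79
Step 4 — eta = 97808.26 / 142554.79 ≈ 0.68611 (5 s.f.)

0.68611


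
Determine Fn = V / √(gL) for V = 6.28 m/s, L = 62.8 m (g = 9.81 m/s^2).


Formula: Fn = V / sqrt(g * L)
Step 1 — g * L = 9.81 * 62.8 = 616.068
Step 2 — sqrt(g * L) = sqrt(616.068) = 24.820717
Step 3 — Fn = 6.28 / 24.820717 ≈ 0.25301 (5 s.f.)

0.25301


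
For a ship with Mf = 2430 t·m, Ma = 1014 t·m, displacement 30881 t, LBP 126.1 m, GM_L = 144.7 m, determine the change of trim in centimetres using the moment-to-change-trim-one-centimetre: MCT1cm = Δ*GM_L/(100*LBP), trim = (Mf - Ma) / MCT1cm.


Formula: net trimming moment = Mf - Ma; MCT1cm = Δ*GM_L/(100*LBP); trim = net moment / MCT1cm
Step 1 — net trimming moment = 2430 - 1014 = 1416 t·m
Step 2 — MCT1cm = 30881 * 144.7 / (100 * 126.1) = 354.3601 t·m/cm
Step 3 — trim = 1416 / 354.3601 ≈ 3.9959 cm (5 s.f.)

3.9959 cm


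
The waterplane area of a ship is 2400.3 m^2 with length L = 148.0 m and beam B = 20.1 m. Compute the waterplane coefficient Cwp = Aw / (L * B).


Formula: Cwp = Aw / (L * B)
Step 1 — L * B = 148.0 * 20.1 = 2974.8 m^2
Step 2 — Cwp = 2400.3 / 2974.8 ≈ 0.80688 (5 s.f.)

0.80688


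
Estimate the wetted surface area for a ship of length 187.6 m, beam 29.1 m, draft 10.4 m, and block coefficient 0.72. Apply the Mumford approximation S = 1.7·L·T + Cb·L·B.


Formula: S = 1.7*L*T + V/T with V = Cb*L*B*T, i.e. S = L * (1.7*T + Cb*B)
Step 1 — 1.7*T = 1.7 * 10.4 = 17.68 m
Step 2 — Cb*B = 0.72 * 29.1 = 20.952 m
Step 3 — 1.7*T + Cb*B = 17.68 + 20.952 = 38.632 m
Step 4 — S = 187.6 * 38.632 ≈ 7247.4 m^2 (5 s.f.)

7247.4 m^2


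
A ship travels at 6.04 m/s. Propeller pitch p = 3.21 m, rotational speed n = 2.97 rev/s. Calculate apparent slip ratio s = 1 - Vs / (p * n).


Formula: s = 1 - Vs / (p * n)
Step 1 — p * n = 3.21 * 2.97 = 9.5337
Step 2 — Vs / (p*n) = 6.04 / 9.5337 = 0.633542 (6 d.p.)
Step 3 — s = 1 - 0.633542 = 0.366458

0.366458


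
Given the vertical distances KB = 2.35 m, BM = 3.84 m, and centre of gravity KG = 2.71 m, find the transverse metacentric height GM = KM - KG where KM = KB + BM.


Formula: GM = KB + BM - KG
Step 1 — KM = KB + BM = 2.35 + 3.84 = 6.19 m
Step 2 — GM = KM - KG = 6.19 - 2.71 = 3.48 m

3.48 m


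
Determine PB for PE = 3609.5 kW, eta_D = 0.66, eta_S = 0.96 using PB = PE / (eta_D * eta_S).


Formula: PB = PE / (eta_D * eta_S)
Step 1 — combined efficiency = eta_D * eta_S = 0.66 * 0.96 = 0.6336
Step 2 — PB = 3609.5 / 0.6336 ≈ 5696.8 kW (5 s.f.)

5696.8 kW


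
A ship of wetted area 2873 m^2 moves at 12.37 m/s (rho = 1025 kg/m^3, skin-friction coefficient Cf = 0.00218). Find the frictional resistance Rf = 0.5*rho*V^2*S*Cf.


Formula: Rf = 0.5 * rho * V^2 * S * Cf
Step 1 — V^2 = 12.37^2 = 153.0169
Step 2 — 0.5 * rho * V^2 = 0.5 * 1025 * 153.0169 = 78421.16125
Step 3 — Rf = 78421.16125 * 2873 * 0.00218 ≈ 491160 N (5 s.f.)

491160 N


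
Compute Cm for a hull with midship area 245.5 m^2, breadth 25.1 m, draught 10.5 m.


Formula: Cm = Am / (B * T)
Step 1 — B * T = 25.1 * 10.5 = 263.55 m^2
Step 2 — Cm = 245.5 / 263.55 ≈ 0.93151 (5 s.f.)

0.93151


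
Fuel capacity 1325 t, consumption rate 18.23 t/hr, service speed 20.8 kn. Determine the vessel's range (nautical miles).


Formula: endurance = fuel / rate; range = endurance * speed
Step 1 — endurance = 1325 / 18.23 = 72.6824 hours
Step 2 — range = 72.6824 * 20.8 ≈ 1511.8 nautical miles (5 s.f.)

1511.8 NM


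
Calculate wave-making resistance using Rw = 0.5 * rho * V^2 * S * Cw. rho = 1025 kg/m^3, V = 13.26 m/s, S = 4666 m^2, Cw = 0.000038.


Formula: Rw = 0.5 * rho * V^2 * S * Cw
Step 1 — V^2 = 13.26^2 = 175.8276
Step 2 — 0.5 * rho * V^2 = 0.5 * 1025 * 175.8276 = 90111.645
Step 3 — Rw = 90111.645 * 4666 * 0.000038 ≈ 15978 N (5 s.f.)

15978 N


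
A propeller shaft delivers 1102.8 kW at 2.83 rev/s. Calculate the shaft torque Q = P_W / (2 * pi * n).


Formula: Q = P_W / (2 * pi * n)
Step 1 — P_W = 1102.8 kW * 1000 = 1102800.0 W
Step 2 — 2 * pi * n = 2 * pi * 2.83 = 17.781414
Step 3 — Q = 1102800.0 / 17.781414 ≈ 62020 N·m (5 s.f.)

62020 N·m


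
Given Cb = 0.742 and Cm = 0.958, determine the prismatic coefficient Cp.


Formula: Cp = Cb / Cm
Substituting: Cp = 0.742 / 0.958
Result: Cp ≈ 0.77453 (5 s.f.)

0.77453


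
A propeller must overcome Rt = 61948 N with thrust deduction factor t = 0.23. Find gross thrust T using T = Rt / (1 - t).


Formula: T = Rt / (1 - t)
Step 1 — (1 - t) = 1 - 0.23 = 0.77
Step 2 — T = 61948 / 0.77 ≈ 80452 N (5 s.f.)

80452 N


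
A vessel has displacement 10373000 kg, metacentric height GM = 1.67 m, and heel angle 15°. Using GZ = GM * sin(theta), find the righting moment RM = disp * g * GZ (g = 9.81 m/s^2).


Formula: GZ = GM * sin(theta); RM = disp * g * GZ
Step 1 — GZ = 1.67 * sin(15°) = 1.67 * 0.258819 = 0.432228 m
Step 2 — RM = 10373000 * 9.81 * 0.432228 ≈ 43983000 N·m (5 s.f.)

43983000 N·m


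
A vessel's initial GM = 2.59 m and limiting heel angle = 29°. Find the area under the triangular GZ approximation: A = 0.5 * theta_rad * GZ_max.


Formula: GZ_max = GM * sin(theta); Area = 0.5 * theta_rad * GZ_max
Step 1 — GZ_max = 2.59 * sin(29°) = 2.59 * 0.48481 = 1.255658 m
Step 2 — theta_rad = 29 * pi/180 = 0.506145 rad
Step 3 — Area = 0.5 * 0.506145 * 1.255658 ≈ 0.31777 m·rad (5 s.f.)

0.31777 m·rad


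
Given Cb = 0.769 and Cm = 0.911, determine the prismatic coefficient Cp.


Formula: Cp = Cb / Cm
Substituting: Cp = 0.769 / 0.911
Result: Cp ≈ 0.84413 (5 s.f.)

0.84413


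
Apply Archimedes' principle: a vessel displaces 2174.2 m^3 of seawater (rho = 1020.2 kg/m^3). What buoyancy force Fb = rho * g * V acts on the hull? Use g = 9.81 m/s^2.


Formula: Fb = rho * g * V
Substituting: Fb = 1020.2 * 9.81 * 2174.2
Intermediate: 1020.2 * 9.81 = 10008.162
Result: Fb = 10008.162 * 2174.2 ≈ 21760000 N (5 s.f.)

21760000 N


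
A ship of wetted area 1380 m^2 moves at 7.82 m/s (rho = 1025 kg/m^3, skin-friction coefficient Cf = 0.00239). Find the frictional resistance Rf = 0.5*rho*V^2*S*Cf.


Formula: Rf = 0.5 * rho * V^2 * S * Cf
Step 1 — V^2 = 7.82^2 = 61.1524
Step 2 — 0.5 * rho * V^2 = 0.5 * 1025 * 61.1524 = 31340.605
Step 3 — Rf = 31340.605 * 1380 * 0.00239 ≈ 103370 N (5 s.f.)

103370 N


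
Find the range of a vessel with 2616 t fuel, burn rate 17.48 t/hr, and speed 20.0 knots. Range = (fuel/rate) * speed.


Formula: endurance = fuel / rate; range = endurance * speed
Step 1 — endurance = 2616 / 17.48 = 149.6568 hours
Step 2 — range = 149.6568 * 20.0 ≈ 2993.1 nautical miles (5 s.f.)

2993.1 NM


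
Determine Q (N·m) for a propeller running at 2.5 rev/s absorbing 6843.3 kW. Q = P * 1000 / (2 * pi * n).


Formula: Q = P_W / (2 * pi * n)
Step 1 — P_W = 6843.3 kW * 1000 = 6843300.0 W
Step 2 — 2 * pi * n = 2 * pi * 2.5 = 15.707963
Step 3 — Q = 6843300.0 / 15.707963 ≈ 435660 N·m (5 s.f.)

435660 N·m


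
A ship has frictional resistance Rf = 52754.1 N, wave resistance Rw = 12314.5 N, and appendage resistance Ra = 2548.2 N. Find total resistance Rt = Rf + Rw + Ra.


Formula: Rt = Rf + Rw + Ra
Substituting: Rt = 52754.1 + 12314.5 + 2548.2
Result: Rt = 67616.8 N

67616.8 N


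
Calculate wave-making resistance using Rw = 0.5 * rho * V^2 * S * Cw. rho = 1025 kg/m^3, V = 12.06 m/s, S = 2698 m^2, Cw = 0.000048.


Formula: Rw = 0.5 * rho * V^2 * S * Cw
Step 1 — V^2 = 12.06^2 = 145.4436
Step 2 — 0.5 * rho * V^2 = 0.5 * 1025 * 145.4436 = 74539.845
Step 3 — Rw = 74539.845 * 2698 * 0.000048 ≈ 9653.2 N (5 s.f.)

9653.2 N


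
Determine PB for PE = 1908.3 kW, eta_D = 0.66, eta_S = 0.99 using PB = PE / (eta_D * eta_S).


Formula: PB = PE / (eta_D * eta_S)
Step 1 — combined efficiency = eta_D * eta_S = 0.66 * 0.99 = 0.6534
Step 2 — PB = 1908.3 / 0.6534 ≈ 2920.6 kW (5 s.f.)

2920.6 kW


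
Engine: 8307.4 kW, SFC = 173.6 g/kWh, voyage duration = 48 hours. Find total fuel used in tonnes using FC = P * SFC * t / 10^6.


Formula: FC (tonnes) = P * SFC * t / 1,000,000
Step 1 — P * SFC * t = 8307.4 * 173.6 * 48 = 69223902.72 g
Step 2 — FC (tonnes) = 69223902.72 / 1,000,000 ≈ 69.224 tonnes (5 s.f.)

69.224 tonnes


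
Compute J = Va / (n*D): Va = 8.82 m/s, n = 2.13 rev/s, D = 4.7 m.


Formula: J = Va / (n * D)
Step 1 — n * D = 2.13 * 4.7 = 10.011
Step 2 — J = 8.82 / 10.011 ≈ 0.88103 (5 s.f.)

0.88103


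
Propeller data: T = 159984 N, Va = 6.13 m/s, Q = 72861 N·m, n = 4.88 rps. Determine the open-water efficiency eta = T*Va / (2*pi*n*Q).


Formula: eta = T * Va / (2 * pi * n * Q)
Step 1 — numerator = T * Va = 159984 * 6.13 = 980701.92
Step 2 — 2 * pi * n = 2 * pi * 4.88 = 30.661944
Step 3 — denominator = 30.661944 * 72861 = 2234059.9
Step 4 — eta = 980701.92 / 2234059.9 ≈ 0.43898 (5 s.f.)

0.43898


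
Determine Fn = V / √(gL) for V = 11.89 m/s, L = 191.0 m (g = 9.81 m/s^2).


Formula: Fn = V / sqrt(g * L)
Step 1 — g * L = 9.81 * 191.0 = 1873.71
Step 2 — sqrt(g * L) = sqrt(1873.71) = 43.286372
Step 3 — Fn = 11.89 / 43.286372 ≈ 0.27468 (5 s.f.)

0.27468


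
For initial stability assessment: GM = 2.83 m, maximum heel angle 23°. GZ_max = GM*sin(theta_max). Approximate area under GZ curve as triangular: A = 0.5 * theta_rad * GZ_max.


Formula: GZ_max = GM * sin(theta); Area = 0.5 * theta_rad * GZ_max
Step 1 — GZ_max = 2.83 * sin(23°) = 2.83 * 0.390731 = 1.105769 m
Step 2 — theta_rad = 23 * pi/180 = 0.401426 rad
Step 3 — Area = 0.5 * 0.401426 * 1.105769 ≈ 0.22194 m·rad (5 s.f.)

0.22194 m·rad


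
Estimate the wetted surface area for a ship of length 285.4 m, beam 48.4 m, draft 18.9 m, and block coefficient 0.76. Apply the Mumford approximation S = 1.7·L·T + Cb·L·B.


Formula: S = 1.7*L*T + V/T with V = Cb*L*B*T, i.e. S = L * (1.7*T + Cb*B)
Step 1 — 1.7*T = 1.7 * 18.9 = 32.13 m
Step 2 — Cb*B = 0.76 * 48.4 = 36.784 m
Step 3 — 1.7*T + Cb*B = 32.13 + 36.784 = 68.914 m
Step 4 — S = 285.4 * 68.914 ≈ 19668 m^2 (5 s.f.)

19668 m^2


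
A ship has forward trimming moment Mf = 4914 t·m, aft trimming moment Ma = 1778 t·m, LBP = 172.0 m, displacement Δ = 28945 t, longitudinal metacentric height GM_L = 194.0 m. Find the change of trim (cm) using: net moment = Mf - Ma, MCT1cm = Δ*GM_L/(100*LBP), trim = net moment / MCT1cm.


Formula: net trimming moment = Mf - Ma; MCT1cm = Δ*GM_L/(100*LBP); trim = net moment / MCT1cm
Step 1 — net trimming moment = 4914 - 1778 = 3136 t·m
Step 2 — MCT1cm = 28945 * 194.0 / (100 * 172.0) = 326.4727 t·m/cm
Step 3 — trim = 3136 / 326.4727 ≈ 9.6057 cm (5 s.f.)

9.6057 cm


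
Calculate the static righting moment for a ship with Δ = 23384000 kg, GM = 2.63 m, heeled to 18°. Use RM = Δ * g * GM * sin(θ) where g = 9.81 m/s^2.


Formula: GZ = GM * sin(theta); RM = disp * g * GZ
Step 1 — GZ = 2.63 * sin(18°) = 2.63 * 0.309017 = 0.812715 m
Step 2 — RM = 23384000 * 9.81 * 0.812715 ≈ 186430000 N·m (5 s.f.)

186430000 N·m


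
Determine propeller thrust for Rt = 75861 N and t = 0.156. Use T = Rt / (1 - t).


Formula: T = Rt / (1 - t)
Step 1 — (1 - t) = 1 - 0.156 = 0.844
Step 2 — T = 75861 / 0.844 ≈ 89883 N (5 s.f.)

89883 N


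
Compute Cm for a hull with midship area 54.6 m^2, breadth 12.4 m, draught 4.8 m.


Formula: Cm = Am / (B * T)
Step 1 — B * T = 12.4 * 4.8 = 59.52 m^2
Step 2 — Cm = 54.6 / 59.52 ≈ 0.91734 (5 s.f.)

0.91734
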